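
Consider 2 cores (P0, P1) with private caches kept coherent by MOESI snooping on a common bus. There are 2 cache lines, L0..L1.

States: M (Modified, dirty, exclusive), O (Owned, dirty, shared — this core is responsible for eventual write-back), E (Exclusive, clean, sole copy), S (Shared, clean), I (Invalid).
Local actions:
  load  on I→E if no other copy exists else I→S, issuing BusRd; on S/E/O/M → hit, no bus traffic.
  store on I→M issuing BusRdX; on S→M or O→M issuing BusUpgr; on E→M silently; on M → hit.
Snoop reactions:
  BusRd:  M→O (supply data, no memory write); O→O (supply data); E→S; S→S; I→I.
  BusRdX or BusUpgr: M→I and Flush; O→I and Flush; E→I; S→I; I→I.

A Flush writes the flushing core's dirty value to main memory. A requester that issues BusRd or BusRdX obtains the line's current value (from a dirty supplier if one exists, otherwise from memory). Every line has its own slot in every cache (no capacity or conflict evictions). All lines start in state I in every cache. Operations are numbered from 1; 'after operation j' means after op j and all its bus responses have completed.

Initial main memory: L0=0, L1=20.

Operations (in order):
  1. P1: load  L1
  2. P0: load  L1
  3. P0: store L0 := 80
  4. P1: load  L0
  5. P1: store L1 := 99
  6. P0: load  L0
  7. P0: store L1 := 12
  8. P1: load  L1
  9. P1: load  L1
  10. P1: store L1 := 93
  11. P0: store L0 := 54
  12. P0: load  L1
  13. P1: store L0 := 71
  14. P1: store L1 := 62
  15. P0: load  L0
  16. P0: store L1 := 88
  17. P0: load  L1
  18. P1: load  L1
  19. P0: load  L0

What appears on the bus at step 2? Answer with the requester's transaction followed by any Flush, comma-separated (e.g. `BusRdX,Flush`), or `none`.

bus = BusRd

[1] P1: load  L1 | P0:I, P1:E(20) | bus: BusRd
[2] P0: load  L1 | P0:S(20), P1:S(20) | bus: BusRd
[3] P0: store L0 := 80 | P0:M(80), P1:I | bus: BusRdX
[4] P1: load  L0 | P0:O(80), P1:S(80) | bus: BusRd
[5] P1: store L1 := 99 | P0:I, P1:M(99) | bus: BusUpgr
[6] P0: load  L0 | P0:O(80), P1:S(80) | bus: none
[7] P0: store L1 := 12 | P0:M(12), P1:I | bus: BusRdX,Flush
[8] P1: load  L1 | P0:O(12), P1:S(12) | bus: BusRd
[9] P1: load  L1 | P0:O(12), P1:S(12) | bus: none
[10] P1: store L1 := 93 | P0:I, P1:M(93) | bus: BusUpgr,Flush
[11] P0: store L0 := 54 | P0:M(54), P1:I | bus: BusUpgr
[12] P0: load  L1 | P0:S(93), P1:O(93) | bus: BusRd
[13] P1: store L0 := 71 | P0:I, P1:M(71) | bus: BusRdX,Flush
[14] P1: store L1 := 62 | P0:I, P1:M(62) | bus: BusUpgr
[15] P0: load  L0 | P0:S(71), P1:O(71) | bus: BusRd
[16] P0: store L1 := 88 | P0:M(88), P1:I | bus: BusRdX,Flush
[17] P0: load  L1 | P0:M(88), P1:I | bus: none
[18] P1: load  L1 | P0:O(88), P1:S(88) | bus: BusRd
[19] P0: load  L0 | P0:S(71), P1:O(71) | bus: none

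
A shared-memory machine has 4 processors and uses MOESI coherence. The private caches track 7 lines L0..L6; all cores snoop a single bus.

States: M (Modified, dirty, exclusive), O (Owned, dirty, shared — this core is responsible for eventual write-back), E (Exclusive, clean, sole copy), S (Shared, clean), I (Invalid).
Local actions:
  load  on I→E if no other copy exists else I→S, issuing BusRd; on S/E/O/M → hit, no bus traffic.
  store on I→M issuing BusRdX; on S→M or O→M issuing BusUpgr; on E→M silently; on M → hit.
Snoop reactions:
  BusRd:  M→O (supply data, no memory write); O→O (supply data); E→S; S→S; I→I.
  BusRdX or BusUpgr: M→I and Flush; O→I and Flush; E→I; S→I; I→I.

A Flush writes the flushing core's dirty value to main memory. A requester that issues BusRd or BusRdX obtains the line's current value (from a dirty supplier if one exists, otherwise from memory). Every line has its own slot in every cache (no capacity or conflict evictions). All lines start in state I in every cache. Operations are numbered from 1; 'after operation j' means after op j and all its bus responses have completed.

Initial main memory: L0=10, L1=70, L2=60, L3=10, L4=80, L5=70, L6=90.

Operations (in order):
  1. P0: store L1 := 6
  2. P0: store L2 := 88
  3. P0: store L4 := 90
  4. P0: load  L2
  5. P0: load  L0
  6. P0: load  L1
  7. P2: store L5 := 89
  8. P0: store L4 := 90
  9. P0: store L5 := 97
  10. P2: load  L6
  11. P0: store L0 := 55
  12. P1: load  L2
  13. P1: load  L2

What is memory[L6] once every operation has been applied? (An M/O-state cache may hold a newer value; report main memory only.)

memory[L6] = 90

  op1 P0: store L1 := 6 → M/I/I/I on L1; bus BusRdX; mem=70
  op2 P0: store L2 := 88 → M/I/I/I on L2; bus BusRdX; mem=60
  op3 P0: store L4 := 90 → M/I/I/I on L4; bus BusRdX; mem=80
  op4 P0: load  L2 → M/I/I/I on L2; bus (none); mem=60
  op5 P0: load  L0 → E/I/I/I on L0; bus BusRd; mem=10
  op6 P0: load  L1 → M/I/I/I on L1; bus (none); mem=70
  op7 P2: store L5 := 89 → I/I/M/I on L5; bus BusRdX; mem=70
  op8 P0: store L4 := 90 → M/I/I/I on L4; bus (none); mem=80
  op9 P0: store L5 := 97 → M/I/I/I on L5; bus BusRdX Flush; mem=89
  op10 P2: load  L6 → I/I/E/I on L6; bus BusRd; mem=90
  op11 P0: store L0 := 55 → M/I/I/I on L0; bus (none); mem=10
  op12 P1: load  L2 → O/S/I/I on L2; bus BusRd; mem=60
  op13 P1: load  L2 → O/S/I/I on L2; bus (none); mem=60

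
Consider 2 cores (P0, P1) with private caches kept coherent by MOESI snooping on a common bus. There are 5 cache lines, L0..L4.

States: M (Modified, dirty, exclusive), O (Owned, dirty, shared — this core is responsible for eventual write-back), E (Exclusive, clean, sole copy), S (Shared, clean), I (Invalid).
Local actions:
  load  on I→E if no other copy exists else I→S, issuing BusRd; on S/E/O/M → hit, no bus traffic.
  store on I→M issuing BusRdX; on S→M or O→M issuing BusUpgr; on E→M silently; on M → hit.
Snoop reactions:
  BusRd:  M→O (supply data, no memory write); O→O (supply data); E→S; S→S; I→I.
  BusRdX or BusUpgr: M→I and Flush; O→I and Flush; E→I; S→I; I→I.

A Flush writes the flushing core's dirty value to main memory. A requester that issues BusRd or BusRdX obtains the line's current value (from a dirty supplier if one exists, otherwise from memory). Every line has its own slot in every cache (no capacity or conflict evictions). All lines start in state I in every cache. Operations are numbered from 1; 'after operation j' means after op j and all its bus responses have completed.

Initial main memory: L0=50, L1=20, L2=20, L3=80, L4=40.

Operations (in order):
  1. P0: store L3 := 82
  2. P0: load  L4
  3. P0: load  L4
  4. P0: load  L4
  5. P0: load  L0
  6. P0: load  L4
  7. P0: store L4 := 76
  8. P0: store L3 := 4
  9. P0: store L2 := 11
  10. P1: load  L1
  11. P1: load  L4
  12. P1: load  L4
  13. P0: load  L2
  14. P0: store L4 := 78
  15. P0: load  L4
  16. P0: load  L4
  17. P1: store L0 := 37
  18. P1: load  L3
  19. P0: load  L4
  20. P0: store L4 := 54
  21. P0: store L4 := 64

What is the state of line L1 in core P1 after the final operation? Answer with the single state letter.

state = E

  op1 P0: store L3 := 82 → M/I on L3; bus BusRdX; mem=80
  op2 P0: load  L4 → E/I on L4; bus BusRd; mem=40
  op3 P0: load  L4 → E/I on L4; bus (none); mem=40
  op4 P0: load  L4 → E/I on L4; bus (none); mem=40
  op5 P0: load  L0 → E/I on L0; bus BusRd; mem=50
  op6 P0: load  L4 → E/I on L4; bus (none); mem=40
  op7 P0: store L4 := 76 → M/I on L4; bus (none); mem=40
  op8 P0: store L3 := 4 → M/I on L3; bus (none); mem=80
  op9 P0: store L2 := 11 → M/I on L2; bus BusRdX; mem=20
  op10 P1: load  L1 → I/E on L1; bus BusRd; mem=20
  op11 P1: load  L4 → O/S on L4; bus BusRd; mem=40
  op12 P1: load  L4 → O/S on L4; bus (none); mem=40
  op13 P0: load  L2 → M/I on L2; bus (none); mem=20
  op14 P0: store L4 := 78 → M/I on L4; bus BusUpgr; mem=40
  op15 P0: load  L4 → M/I on L4; bus (none); mem=40
  op16 P0: load  L4 → M/I on L4; bus (none); mem=40
  op17 P1: store L0 := 37 → I/M on L0; bus BusRdX; mem=50
  op18 P1: load  L3 → O/S on L3; bus BusRd; mem=80
  op19 P0: load  L4 → M/I on L4; bus (none); mem=40
  op20 P0: store L4 := 54 → M/I on L4; bus (none); mem=40
  op21 P0: store L4 := 64 → M/I on L4; bus (none); mem=40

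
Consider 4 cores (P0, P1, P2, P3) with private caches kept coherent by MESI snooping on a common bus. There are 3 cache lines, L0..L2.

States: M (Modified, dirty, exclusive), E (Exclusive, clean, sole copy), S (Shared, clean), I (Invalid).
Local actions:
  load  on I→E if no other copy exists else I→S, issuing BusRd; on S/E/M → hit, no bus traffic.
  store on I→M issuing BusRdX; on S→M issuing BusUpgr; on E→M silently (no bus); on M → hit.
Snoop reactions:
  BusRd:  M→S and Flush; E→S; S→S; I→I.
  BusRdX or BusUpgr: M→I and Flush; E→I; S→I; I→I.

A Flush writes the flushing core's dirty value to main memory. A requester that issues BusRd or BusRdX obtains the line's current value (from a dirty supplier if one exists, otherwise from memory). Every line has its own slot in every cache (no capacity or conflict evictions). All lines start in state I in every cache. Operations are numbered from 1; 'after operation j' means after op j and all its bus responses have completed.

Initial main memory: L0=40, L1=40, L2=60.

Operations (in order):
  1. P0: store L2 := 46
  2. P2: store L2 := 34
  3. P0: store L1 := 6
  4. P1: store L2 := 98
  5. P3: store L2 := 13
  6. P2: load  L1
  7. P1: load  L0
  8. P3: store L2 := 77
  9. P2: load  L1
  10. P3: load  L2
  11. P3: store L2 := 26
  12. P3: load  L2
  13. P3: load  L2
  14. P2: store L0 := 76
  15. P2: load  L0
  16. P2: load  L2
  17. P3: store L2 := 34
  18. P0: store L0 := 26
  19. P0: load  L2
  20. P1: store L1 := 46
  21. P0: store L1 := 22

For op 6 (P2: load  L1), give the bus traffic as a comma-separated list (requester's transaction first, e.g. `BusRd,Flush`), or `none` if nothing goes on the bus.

bus = BusRd,Flush

[1] P0: store L2 := 46 | P0:M(46), P1:I, P2:I, P3:I | bus: BusRdX
[2] P2: store L2 := 34 | P0:I, P1:I, P2:M(34), P3:I | bus: BusRdX,Flush
[3] P0: store L1 := 6 | P0:M(6), P1:I, P2:I, P3:I | bus: BusRdX
[4] P1: store L2 := 98 | P0:I, P1:M(98), P2:I, P3:I | bus: BusRdX,Flush
[5] P3: store L2 := 13 | P0:I, P1:I, P2:I, P3:M(13) | bus: BusRdX,Flush
[6] P2: load  L1 | P0:S(6), P1:I, P2:S(6), P3:I | bus: BusRd,Flush
[7] P1: load  L0 | P0:I, P1:E(40), P2:I, P3:I | bus: BusRd
[8] P3: store L2 := 77 | P0:I, P1:I, P2:I, P3:M(77) | bus: none
[9] P2: load  L1 | P0:S(6), P1:I, P2:S(6), P3:I | bus: none
[10] P3: load  L2 | P0:I, P1:I, P2:I, P3:M(77) | bus: none
[11] P3: store L2 := 26 | P0:I, P1:I, P2:I, P3:M(26) | bus: none
[12] P3: load  L2 | P0:I, P1:I, P2:I, P3:M(26) | bus: none
[13] P3: load  L2 | P0:I, P1:I, P2:I, P3:M(26) | bus: none
[14] P2: store L0 := 76 | P0:I, P1:I, P2:M(76), P3:I | bus: BusRdX
[15] P2: load  L0 | P0:I, P1:I, P2:M(76), P3:I | bus: none
[16] P2: load  L2 | P0:I, P1:I, P2:S(26), P3:S(26) | bus: BusRd,Flush
[17] P3: store L2 := 34 | P0:I, P1:I, P2:I, P3:M(34) | bus: BusUpgr
[18] P0: store L0 := 26 | P0:M(26), P1:I, P2:I, P3:I | bus: BusRdX,Flush
[19] P0: load  L2 | P0:S(34), P1:I, P2:I, P3:S(34) | bus: BusRd,Flush
[20] P1: store L1 := 46 | P0:I, P1:M(46), P2:I, P3:I | bus: BusRdX
[21] P0: store L1 := 22 | P0:M(22), P1:I, P2:I, P3:I | bus: BusRdX,Flush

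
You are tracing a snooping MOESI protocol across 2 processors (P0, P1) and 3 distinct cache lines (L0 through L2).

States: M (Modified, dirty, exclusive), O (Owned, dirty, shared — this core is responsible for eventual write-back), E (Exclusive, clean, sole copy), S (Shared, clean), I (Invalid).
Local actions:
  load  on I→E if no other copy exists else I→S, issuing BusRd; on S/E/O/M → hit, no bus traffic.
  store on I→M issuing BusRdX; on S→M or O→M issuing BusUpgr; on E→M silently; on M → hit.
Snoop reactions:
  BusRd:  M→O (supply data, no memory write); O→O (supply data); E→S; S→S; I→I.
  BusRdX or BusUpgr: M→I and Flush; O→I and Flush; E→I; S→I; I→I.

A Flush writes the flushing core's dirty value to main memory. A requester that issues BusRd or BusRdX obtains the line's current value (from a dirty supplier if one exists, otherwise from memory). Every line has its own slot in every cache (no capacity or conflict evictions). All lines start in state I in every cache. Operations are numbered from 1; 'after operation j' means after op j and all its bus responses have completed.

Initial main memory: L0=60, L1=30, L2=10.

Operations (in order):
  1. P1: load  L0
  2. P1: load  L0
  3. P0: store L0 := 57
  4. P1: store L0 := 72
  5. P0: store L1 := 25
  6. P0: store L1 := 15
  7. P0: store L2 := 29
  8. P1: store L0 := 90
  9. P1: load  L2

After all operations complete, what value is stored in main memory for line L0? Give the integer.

memory[L0] = 57

[1] P1: load  L0 | P0:I, P1:E(60) | bus: BusRd
[2] P1: load  L0 | P0:I, P1:E(60) | bus: none
[3] P0: store L0 := 57 | P0:M(57), P1:I | bus: BusRdX
[4] P1: store L0 := 72 | P0:I, P1:M(72) | bus: BusRdX,Flush
[5] P0: store L1 := 25 | P0:M(25), P1:I | bus: BusRdX
[6] P0: store L1 := 15 | P0:M(15), P1:I | bus: none
[7] P0: store L2 := 29 | P0:M(29), P1:I | bus: BusRdX
[8] P1: store L0 := 90 | P0:I, P1:M(90) | bus: none
[9] P1: load  L2 | P0:O(29), P1:S(29) | bus: BusRd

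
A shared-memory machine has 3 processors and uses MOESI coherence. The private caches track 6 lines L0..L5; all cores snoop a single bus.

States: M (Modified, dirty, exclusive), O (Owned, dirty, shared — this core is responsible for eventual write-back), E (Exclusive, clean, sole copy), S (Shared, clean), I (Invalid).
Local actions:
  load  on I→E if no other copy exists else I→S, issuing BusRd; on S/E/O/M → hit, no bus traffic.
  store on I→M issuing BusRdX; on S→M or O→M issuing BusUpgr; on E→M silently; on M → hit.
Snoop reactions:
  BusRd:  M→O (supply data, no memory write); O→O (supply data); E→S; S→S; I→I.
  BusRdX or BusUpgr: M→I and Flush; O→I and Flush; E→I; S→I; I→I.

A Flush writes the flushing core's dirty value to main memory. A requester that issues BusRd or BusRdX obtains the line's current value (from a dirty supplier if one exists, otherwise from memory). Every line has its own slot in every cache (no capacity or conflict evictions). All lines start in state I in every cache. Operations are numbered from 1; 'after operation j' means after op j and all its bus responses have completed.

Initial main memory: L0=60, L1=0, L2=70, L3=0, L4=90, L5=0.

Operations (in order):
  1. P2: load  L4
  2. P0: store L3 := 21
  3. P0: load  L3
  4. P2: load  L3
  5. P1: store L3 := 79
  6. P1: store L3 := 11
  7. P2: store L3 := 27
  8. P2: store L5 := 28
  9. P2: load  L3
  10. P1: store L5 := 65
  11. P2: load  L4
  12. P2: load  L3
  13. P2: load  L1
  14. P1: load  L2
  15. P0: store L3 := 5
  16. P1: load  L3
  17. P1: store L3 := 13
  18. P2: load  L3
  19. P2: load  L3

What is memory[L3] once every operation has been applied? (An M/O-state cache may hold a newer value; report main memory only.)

memory[L3] = 5

  op1 P2: load  L4 → I/I/E on L4; bus BusRd; mem=90
  op2 P0: store L3 := 21 → M/I/I on L3; bus BusRdX; mem=0
  op3 P0: load  L3 → M/I/I on L3; bus (none); mem=0
  op4 P2: load  L3 → O/I/S on L3; bus BusRd; mem=0
  op5 P1: store L3 := 79 → I/M/I on L3; bus BusRdX Flush; mem=21
  op6 P1: store L3 := 11 → I/M/I on L3; bus (none); mem=21
  op7 P2: store L3 := 27 → I/I/M on L3; bus BusRdX Flush; mem=11
  op8 P2: store L5 := 28 → I/I/M on L5; bus BusRdX; mem=0
  op9 P2: load  L3 → I/I/M on L3; bus (none); mem=11
  op10 P1: store L5 := 65 → I/M/I on L5; bus BusRdX Flush; mem=28
  op11 P2: load  L4 → I/I/E on L4; bus (none); mem=90
  op12 P2: load  L3 → I/I/M on L3; bus (none); mem=11
  op13 P2: load  L1 → I/I/E on L1; bus BusRd; mem=0
  op14 P1: load  L2 → I/E/I on L2; bus BusRd; mem=70
  op15 P0: store L3 := 5 → M/I/I on L3; bus BusRdX Flush; mem=27
  op16 P1: load  L3 → O/S/I on L3; bus BusRd; mem=27
  op17 P1: store L3 := 13 → I/M/I on L3; bus BusUpgr Flush; mem=5
  op18 P2: load  L3 → I/O/S on L3; bus BusRd; mem=5
  op19 P2: load  L3 → I/O/S on L3; bus (none); mem=5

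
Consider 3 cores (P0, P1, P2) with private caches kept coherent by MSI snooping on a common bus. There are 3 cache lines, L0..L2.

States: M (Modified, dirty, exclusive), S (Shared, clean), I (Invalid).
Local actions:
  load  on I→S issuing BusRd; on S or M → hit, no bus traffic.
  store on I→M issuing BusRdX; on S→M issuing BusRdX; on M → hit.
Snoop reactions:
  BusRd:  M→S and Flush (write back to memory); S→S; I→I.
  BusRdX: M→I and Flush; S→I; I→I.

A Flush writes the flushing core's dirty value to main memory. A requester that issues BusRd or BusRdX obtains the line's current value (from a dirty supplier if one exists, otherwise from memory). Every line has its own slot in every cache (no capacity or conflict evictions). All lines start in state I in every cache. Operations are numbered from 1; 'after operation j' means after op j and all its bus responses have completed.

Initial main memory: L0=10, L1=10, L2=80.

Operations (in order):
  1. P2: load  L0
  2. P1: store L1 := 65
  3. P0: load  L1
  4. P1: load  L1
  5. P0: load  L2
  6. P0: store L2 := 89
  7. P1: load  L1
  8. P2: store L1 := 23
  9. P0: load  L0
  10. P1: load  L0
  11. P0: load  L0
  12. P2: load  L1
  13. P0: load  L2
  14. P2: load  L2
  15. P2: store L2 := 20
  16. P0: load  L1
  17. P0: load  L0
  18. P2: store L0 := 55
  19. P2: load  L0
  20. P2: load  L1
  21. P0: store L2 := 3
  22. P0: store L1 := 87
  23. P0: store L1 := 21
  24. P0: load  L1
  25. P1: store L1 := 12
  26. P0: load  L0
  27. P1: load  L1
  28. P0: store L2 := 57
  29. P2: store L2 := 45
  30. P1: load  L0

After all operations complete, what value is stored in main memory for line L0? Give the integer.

memory[L0] = 55

step 1: P2: load  L0  ⟶  IIS  (L0)  txn=BusRd  M[L0]=10
step 2: P1: store L1 := 65  ⟶  IMI  (L1)  txn=BusRdX  M[L1]=10
step 3: P0: load  L1  ⟶  SSI  (L1)  txn=BusRd+Flush  M[L1]=65
step 4: P1: load  L1  ⟶  SSI  (L1)  txn=∅  M[L1]=65
step 5: P0: load  L2  ⟶  SII  (L2)  txn=BusRd  M[L2]=80
step 6: P0: store L2 := 89  ⟶  MII  (L2)  txn=BusRdX  M[L2]=80
step 7: P1: load  L1  ⟶  SSI  (L1)  txn=∅  M[L1]=65
step 8: P2: store L1 := 23  ⟶  IIM  (L1)  txn=BusRdX  M[L1]=65
step 9: P0: load  L0  ⟶  SIS  (L0)  txn=BusRd  M[L0]=10
step 10: P1: load  L0  ⟶  SSS  (L0)  txn=BusRd  M[L0]=10
step 11: P0: load  L0  ⟶  SSS  (L0)  txn=∅  M[L0]=10
step 12: P2: load  L1  ⟶  IIM  (L1)  txn=∅  M[L1]=65
step 13: P0: load  L2  ⟶  MII  (L2)  txn=∅  M[L2]=80
step 14: P2: load  L2  ⟶  SIS  (L2)  txn=BusRd+Flush  M[L2]=89
step 15: P2: store L2 := 20  ⟶  IIM  (L2)  txn=BusRdX  M[L2]=89
step 16: P0: load  L1  ⟶  SIS  (L1)  txn=BusRd+Flush  M[L1]=23
step 17: P0: load  L0  ⟶  SSS  (L0)  txn=∅  M[L0]=10
step 18: P2: store L0 := 55  ⟶  IIM  (L0)  txn=BusRdX  M[L0]=10
step 19: P2: load  L0  ⟶  IIM  (L0)  txn=∅  M[L0]=10
step 20: P2: load  L1  ⟶  SIS  (L1)  txn=∅  M[L1]=23
step 21: P0: store L2 := 3  ⟶  MII  (L2)  txn=BusRdX+Flush  M[L2]=20
step 22: P0: store L1 := 87  ⟶  MII  (L1)  txn=BusRdX  M[L1]=23
step 23: P0: store L1 := 21  ⟶  MII  (L1)  txn=∅  M[L1]=23
step 24: P0: load  L1  ⟶  MII  (L1)  txn=∅  M[L1]=23
step 25: P1: store L1 := 12  ⟶  IMI  (L1)  txn=BusRdX+Flush  M[L1]=21
step 26: P0: load  L0  ⟶  SIS  (L0)  txn=BusRd+Flush  M[L0]=55
step 27: P1: load  L1  ⟶  IMI  (L1)  txn=∅  M[L1]=21
step 28: P0: store L2 := 57  ⟶  MII  (L2)  txn=∅  M[L2]=20
step 29: P2: store L2 := 45  ⟶  IIM  (L2)  txn=BusRdX+Flush  M[L2]=57
step 30: P1: load  L0  ⟶  SSS  (L0)  txn=BusRd  M[L0]=55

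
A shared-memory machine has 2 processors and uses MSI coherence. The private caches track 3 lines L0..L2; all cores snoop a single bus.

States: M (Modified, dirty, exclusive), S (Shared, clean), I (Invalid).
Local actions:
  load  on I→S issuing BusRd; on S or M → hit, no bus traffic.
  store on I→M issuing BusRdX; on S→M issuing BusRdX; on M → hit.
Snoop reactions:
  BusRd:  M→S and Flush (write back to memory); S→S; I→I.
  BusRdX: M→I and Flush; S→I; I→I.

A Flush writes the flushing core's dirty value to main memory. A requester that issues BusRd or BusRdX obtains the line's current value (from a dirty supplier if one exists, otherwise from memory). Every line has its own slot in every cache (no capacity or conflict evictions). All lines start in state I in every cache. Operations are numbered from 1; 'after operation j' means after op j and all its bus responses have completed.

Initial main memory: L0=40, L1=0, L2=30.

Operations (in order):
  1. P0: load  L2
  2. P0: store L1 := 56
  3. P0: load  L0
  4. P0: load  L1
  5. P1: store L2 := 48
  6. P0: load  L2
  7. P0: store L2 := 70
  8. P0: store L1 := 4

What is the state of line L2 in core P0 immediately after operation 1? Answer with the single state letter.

1. P0: load  L2  bus=[BusRd]  L2: P0=S P1=I  mem[L2]=30
2. P0: store L1 := 56  bus=[BusRdX]  L1: P0=M P1=I  mem[L1]=0
3. P0: load  L0  bus=[BusRd]  L0: P0=S P1=I  mem[L0]=40
4. P0: load  L1  bus=[-]  L1: P0=M P1=I  mem[L1]=0
5. P1: store L2 := 48  bus=[BusRdX]  L2: P0=I P1=M  mem[L2]=30
6. P0: load  L2  bus=[BusRd,Flush]  L2: P0=S P1=S  mem[L2]=48
7. P0: store L2 := 70  bus=[BusRdX]  L2: P0=M P1=I  mem[L2]=48
8. P0: store L1 := 4  bus=[-]  L1: P0=M P1=I  mem[L1]=0

state = S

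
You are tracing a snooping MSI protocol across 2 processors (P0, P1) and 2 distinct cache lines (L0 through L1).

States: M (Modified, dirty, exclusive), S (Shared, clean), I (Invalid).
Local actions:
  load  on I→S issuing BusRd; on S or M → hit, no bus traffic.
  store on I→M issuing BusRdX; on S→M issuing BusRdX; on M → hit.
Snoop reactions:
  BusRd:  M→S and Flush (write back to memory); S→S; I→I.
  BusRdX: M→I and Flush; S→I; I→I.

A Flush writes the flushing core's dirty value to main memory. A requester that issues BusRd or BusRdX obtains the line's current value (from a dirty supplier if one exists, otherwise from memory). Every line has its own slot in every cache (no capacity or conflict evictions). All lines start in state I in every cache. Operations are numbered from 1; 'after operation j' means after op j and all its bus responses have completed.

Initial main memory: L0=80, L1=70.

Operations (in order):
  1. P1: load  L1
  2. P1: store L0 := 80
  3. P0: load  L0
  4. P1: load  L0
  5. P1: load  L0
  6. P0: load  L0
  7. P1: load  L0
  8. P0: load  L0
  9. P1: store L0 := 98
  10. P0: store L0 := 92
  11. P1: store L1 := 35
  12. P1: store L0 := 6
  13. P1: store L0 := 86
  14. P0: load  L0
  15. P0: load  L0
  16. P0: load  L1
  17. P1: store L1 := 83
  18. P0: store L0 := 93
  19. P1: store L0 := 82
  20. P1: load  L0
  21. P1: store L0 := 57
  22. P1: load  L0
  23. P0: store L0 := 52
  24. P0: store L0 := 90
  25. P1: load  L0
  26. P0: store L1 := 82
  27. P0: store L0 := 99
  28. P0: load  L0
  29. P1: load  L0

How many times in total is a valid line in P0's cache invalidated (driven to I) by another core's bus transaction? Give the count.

  op1 P1: load  L1 → I/S on L1; bus BusRd; mem=70
  op2 P1: store L0 := 80 → I/M on L0; bus BusRdX; mem=80
  op3 P0: load  L0 → S/S on L0; bus BusRd Flush; mem=80
  op4 P1: load  L0 → S/S on L0; bus (none); mem=80
  op5 P1: load  L0 → S/S on L0; bus (none); mem=80
  op6 P0: load  L0 → S/S on L0; bus (none); mem=80
  op7 P1: load  L0 → S/S on L0; bus (none); mem=80
  op8 P0: load  L0 → S/S on L0; bus (none); mem=80
  op9 P1: store L0 := 98 → I/M on L0; bus BusRdX; mem=80
  op10 P0: store L0 := 92 → M/I on L0; bus BusRdX Flush; mem=98
  op11 P1: store L1 := 35 → I/M on L1; bus BusRdX; mem=70
  op12 P1: store L0 := 6 → I/M on L0; bus BusRdX Flush; mem=92
  op13 P1: store L0 := 86 → I/M on L0; bus (none); mem=92
  op14 P0: load  L0 → S/S on L0; bus BusRd Flush; mem=86
  op15 P0: load  L0 → S/S on L0; bus (none); mem=86
  op16 P0: load  L1 → S/S on L1; bus BusRd Flush; mem=35
  op17 P1: store L1 := 83 → I/M on L1; bus BusRdX; mem=35
  op18 P0: store L0 := 93 → M/I on L0; bus BusRdX; mem=86
  op19 P1: store L0 := 82 → I/M on L0; bus BusRdX Flush; mem=93
  op20 P1: load  L0 → I/M on L0; bus (none); mem=93
  op21 P1: store L0 := 57 → I/M on L0; bus (none); mem=93
  op22 P1: load  L0 → I/M on L0; bus (none); mem=93
  op23 P0: store L0 := 52 → M/I on L0; bus BusRdX Flush; mem=57
  op24 P0: store L0 := 90 → M/I on L0; bus (none); mem=57
  op25 P1: load  L0 → S/S on L0; bus BusRd Flush; mem=90
  op26 P0: store L1 := 82 → M/I on L1; bus BusRdX Flush; mem=83
  op27 P0: store L0 := 99 → M/I on L0; bus BusRdX; mem=90
  op28 P0: load  L0 → M/I on L0; bus (none); mem=90
  op29 P1: load  L0 → S/S on L0; bus BusRd Flush; mem=99

invalidations = 4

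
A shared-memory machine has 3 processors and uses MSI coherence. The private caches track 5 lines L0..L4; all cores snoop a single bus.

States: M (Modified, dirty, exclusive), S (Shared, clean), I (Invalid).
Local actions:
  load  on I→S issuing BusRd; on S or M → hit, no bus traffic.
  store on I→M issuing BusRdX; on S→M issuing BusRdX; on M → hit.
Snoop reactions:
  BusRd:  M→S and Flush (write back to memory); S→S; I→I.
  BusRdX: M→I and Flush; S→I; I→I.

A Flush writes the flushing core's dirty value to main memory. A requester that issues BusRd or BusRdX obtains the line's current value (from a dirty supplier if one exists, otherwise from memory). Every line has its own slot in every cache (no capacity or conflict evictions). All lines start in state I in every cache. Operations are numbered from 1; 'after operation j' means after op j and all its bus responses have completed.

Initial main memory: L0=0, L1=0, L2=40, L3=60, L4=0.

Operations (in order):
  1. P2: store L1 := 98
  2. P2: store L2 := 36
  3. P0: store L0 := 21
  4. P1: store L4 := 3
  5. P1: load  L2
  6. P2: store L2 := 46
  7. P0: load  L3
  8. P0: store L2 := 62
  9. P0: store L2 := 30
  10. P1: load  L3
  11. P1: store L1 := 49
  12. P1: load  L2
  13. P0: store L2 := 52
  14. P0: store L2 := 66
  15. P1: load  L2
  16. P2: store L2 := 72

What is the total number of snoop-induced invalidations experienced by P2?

1. P2: store L1 := 98  bus=[BusRdX]  L1: P0=I P1=I P2=M  mem[L1]=0
2. P2: store L2 := 36  bus=[BusRdX]  L2: P0=I P1=I P2=M  mem[L2]=40
3. P0: store L0 := 21  bus=[BusRdX]  L0: P0=M P1=I P2=I  mem[L0]=0
4. P1: store L4 := 3  bus=[BusRdX]  L4: P0=I P1=M P2=I  mem[L4]=0
5. P1: load  L2  bus=[BusRd,Flush]  L2: P0=I P1=S P2=S  mem[L2]=36
6. P2: store L2 := 46  bus=[BusRdX]  L2: P0=I P1=I P2=M  mem[L2]=36
7. P0: load  L3  bus=[BusRd]  L3: P0=S P1=I P2=I  mem[L3]=60
8. P0: store L2 := 62  bus=[BusRdX,Flush]  L2: P0=M P1=I P2=I  mem[L2]=46
9. P0: store L2 := 30  bus=[-]  L2: P0=M P1=I P2=I  mem[L2]=46
10. P1: load  L3  bus=[BusRd]  L3: P0=S P1=S P2=I  mem[L3]=60
11. P1: store L1 := 49  bus=[BusRdX,Flush]  L1: P0=I P1=M P2=I  mem[L1]=98
12. P1: load  L2  bus=[BusRd,Flush]  L2: P0=S P1=S P2=I  mem[L2]=30
13. P0: store L2 := 52  bus=[BusRdX]  L2: P0=M P1=I P2=I  mem[L2]=30
14. P0: store L2 := 66  bus=[-]  L2: P0=M P1=I P2=I  mem[L2]=30
15. P1: load  L2  bus=[BusRd,Flush]  L2: P0=S P1=S P2=I  mem[L2]=66
16. P2: store L2 := 72  bus=[BusRdX]  L2: P0=I P1=I P2=M  mem[L2]=66

invalidations = 2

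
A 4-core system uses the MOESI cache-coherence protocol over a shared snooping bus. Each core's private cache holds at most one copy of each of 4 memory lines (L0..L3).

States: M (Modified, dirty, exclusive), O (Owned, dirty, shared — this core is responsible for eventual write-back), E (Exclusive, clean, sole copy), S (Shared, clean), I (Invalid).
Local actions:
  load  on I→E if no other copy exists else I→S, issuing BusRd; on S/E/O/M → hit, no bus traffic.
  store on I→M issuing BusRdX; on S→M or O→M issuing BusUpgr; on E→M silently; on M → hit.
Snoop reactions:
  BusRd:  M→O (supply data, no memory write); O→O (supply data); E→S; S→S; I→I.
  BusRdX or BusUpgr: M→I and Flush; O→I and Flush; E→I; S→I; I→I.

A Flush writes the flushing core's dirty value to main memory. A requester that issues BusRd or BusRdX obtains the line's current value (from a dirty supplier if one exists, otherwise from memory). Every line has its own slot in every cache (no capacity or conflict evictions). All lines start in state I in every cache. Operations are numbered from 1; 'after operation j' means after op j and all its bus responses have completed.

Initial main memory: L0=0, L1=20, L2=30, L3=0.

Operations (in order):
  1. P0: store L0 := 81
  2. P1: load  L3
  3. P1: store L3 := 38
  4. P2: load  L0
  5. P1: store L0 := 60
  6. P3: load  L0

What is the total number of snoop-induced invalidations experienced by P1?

  op1 P0: store L0 := 81 → M/I/I/I on L0; bus BusRdX; mem=0
  op2 P1: load  L3 → I/E/I/I on L3; bus BusRd; mem=0
  op3 P1: store L3 := 38 → I/M/I/I on L3; bus (none); mem=0
  op4 P2: load  L0 → O/I/S/I on L0; bus BusRd; mem=0
  op5 P1: store L0 := 60 → I/M/I/I on L0; bus BusRdX Flush; mem=81
  op6 P3: load  L0 → I/O/I/S on L0; bus BusRd; mem=81

invalidations = 0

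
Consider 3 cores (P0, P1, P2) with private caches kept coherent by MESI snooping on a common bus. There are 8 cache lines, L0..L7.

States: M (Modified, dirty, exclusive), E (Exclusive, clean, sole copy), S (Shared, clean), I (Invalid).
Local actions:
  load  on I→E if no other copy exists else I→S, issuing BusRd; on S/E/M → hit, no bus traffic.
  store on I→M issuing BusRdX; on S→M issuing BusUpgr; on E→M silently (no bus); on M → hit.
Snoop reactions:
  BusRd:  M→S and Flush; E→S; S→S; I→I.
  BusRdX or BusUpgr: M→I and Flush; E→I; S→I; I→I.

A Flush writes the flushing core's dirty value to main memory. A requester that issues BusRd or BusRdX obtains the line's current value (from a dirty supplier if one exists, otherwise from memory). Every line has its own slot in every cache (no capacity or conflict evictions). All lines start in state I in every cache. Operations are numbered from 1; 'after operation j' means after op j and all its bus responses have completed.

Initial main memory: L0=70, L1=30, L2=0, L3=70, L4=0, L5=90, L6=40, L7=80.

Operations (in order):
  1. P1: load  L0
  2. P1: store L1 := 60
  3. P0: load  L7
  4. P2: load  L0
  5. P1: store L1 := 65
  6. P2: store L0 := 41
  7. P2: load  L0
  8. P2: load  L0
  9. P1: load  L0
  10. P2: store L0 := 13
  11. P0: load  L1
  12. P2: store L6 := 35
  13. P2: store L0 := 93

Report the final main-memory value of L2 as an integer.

[1] P1: load  L0 | P0:I, P1:E(70), P2:I | bus: BusRd
[2] P1: store L1 := 60 | P0:I, P1:M(60), P2:I | bus: BusRdX
[3] P0: load  L7 | P0:E(80), P1:I, P2:I | bus: BusRd
[4] P2: load  L0 | P0:I, P1:S(70), P2:S(70) | bus: BusRd
[5] P1: store L1 := 65 | P0:I, P1:M(65), P2:I | bus: none
[6] P2: store L0 := 41 | P0:I, P1:I, P2:M(41) | bus: BusUpgr
[7] P2: load  L0 | P0:I, P1:I, P2:M(41) | bus: none
[8] P2: load  L0 | P0:I, P1:I, P2:M(41) | bus: none
[9] P1: load  L0 | P0:I, P1:S(41), P2:S(41) | bus: BusRd,Flush
[10] P2: store L0 := 13 | P0:I, P1:I, P2:M(13) | bus: BusUpgr
[11] P0: load  L1 | P0:S(65), P1:S(65), P2:I | bus: BusRd,Flush
[12] P2: store L6 := 35 | P0:I, P1:I, P2:M(35) | bus: BusRdX
[13] P2: store L0 := 93 | P0:I, P1:I, P2:M(93) | bus: none

memory[L2] = 0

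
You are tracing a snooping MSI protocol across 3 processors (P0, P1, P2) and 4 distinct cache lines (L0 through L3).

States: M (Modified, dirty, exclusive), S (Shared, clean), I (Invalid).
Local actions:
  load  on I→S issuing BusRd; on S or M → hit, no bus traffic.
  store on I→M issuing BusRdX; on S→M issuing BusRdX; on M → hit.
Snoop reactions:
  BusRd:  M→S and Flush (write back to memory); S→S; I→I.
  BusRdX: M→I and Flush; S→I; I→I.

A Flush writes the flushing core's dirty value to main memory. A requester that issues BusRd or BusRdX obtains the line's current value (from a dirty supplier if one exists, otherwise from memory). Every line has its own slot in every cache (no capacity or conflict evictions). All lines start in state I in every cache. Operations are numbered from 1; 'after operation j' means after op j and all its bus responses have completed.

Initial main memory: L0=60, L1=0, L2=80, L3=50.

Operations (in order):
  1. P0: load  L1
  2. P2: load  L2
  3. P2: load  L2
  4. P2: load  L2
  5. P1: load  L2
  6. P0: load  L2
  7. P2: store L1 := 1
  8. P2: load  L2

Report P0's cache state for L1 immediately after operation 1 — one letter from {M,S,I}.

state = S

  op1 P0: load  L1 → S/I/I on L1; bus BusRd; mem=0
  op2 P2: load  L2 → I/I/S on L2; bus BusRd; mem=80
  op3 P2: load  L2 → I/I/S on L2; bus (none); mem=80
  op4 P2: load  L2 → I/I/S on L2; bus (none); mem=80
  op5 P1: load  L2 → I/S/S on L2; bus BusRd; mem=80
  op6 P0: load  L2 → S/S/S on L2; bus BusRd; mem=80
  op7 P2: store L1 := 1 → I/I/M on L1; bus BusRdX; mem=0
  op8 P2: load  L2 → S/S/S on L2; bus (none); mem=80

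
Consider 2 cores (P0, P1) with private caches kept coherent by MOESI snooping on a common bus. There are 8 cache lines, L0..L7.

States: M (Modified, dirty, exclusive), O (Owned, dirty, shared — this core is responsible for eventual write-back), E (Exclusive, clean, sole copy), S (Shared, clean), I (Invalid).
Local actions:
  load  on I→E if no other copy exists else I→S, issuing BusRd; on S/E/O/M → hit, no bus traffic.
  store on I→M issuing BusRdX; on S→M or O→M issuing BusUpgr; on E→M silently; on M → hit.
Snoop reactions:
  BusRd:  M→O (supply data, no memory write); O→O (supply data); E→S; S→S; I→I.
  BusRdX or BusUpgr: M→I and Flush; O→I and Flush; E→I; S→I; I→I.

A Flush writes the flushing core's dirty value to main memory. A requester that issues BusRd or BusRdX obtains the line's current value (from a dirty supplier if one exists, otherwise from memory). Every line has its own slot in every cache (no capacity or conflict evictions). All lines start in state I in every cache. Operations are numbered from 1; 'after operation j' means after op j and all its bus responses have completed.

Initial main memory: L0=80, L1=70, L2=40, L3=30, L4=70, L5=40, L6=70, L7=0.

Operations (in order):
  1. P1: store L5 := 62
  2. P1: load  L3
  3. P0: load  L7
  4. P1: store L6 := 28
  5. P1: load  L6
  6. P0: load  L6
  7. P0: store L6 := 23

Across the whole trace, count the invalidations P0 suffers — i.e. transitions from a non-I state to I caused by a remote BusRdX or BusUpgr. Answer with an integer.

1. P1: store L5 := 62  bus=[BusRdX]  L5: P0=I P1=M  mem[L5]=40
2. P1: load  L3  bus=[BusRd]  L3: P0=I P1=E  mem[L3]=30
3. P0: load  L7  bus=[BusRd]  L7: P0=E P1=I  mem[L7]=0
4. P1: store L6 := 28  bus=[BusRdX]  L6: P0=I P1=M  mem[L6]=70
5. P1: load  L6  bus=[-]  L6: P0=I P1=M  mem[L6]=70
6. P0: load  L6  bus=[BusRd]  L6: P0=S P1=O  mem[L6]=70
7. P0: store L6 := 23  bus=[BusUpgr,Flush]  L6: P0=M P1=I  mem[L6]=28

invalidations = 0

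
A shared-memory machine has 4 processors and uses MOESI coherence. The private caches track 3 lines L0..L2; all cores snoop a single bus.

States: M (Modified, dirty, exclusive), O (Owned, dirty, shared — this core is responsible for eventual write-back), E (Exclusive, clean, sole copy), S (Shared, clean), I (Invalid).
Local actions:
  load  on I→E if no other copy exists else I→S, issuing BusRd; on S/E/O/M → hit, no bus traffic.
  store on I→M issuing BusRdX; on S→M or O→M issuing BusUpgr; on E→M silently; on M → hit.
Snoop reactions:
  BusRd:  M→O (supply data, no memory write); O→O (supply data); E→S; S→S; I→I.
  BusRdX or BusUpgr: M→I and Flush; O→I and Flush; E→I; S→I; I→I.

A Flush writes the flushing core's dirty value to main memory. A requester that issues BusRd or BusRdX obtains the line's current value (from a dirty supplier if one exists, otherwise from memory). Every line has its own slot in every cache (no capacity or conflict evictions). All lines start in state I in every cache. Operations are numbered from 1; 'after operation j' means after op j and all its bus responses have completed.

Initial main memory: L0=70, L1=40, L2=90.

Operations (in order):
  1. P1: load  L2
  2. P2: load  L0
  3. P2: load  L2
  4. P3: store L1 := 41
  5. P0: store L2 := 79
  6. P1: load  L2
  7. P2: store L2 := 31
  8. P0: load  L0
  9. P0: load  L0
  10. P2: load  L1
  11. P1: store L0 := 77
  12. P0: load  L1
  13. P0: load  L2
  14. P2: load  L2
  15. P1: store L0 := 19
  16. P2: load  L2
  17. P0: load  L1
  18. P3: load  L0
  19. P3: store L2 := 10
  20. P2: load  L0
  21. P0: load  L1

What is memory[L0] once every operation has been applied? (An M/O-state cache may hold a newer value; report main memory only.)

  op1 P1: load  L2 → I/E/I/I on L2; bus BusRd; mem=90
  op2 P2: load  L0 → I/I/E/I on L0; bus BusRd; mem=70
  op3 P2: load  L2 → I/S/S/I on L2; bus BusRd; mem=90
  op4 P3: store L1 := 41 → I/I/I/M on L1; bus BusRdX; mem=40
  op5 P0: store L2 := 79 → M/I/I/I on L2; bus BusRdX; mem=90
  op6 P1: load  L2 → O/S/I/I on L2; bus BusRd; mem=90
  op7 P2: store L2 := 31 → I/I/M/I on L2; bus BusRdX Flush; mem=79
  op8 P0: load  L0 → S/I/S/I on L0; bus BusRd; mem=70
  op9 P0: load  L0 → S/I/S/I on L0; bus (none); mem=70
  op10 P2: load  L1 → I/I/S/O on L1; bus BusRd; mem=40
  op11 P1: store L0 := 77 → I/M/I/I on L0; bus BusRdX; mem=70
  op12 P0: load  L1 → S/I/S/O on L1; bus BusRd; mem=40
  op13 P0: load  L2 → S/I/O/I on L2; bus BusRd; mem=79
  op14 P2: load  L2 → S/I/O/I on L2; bus (none); mem=79
  op15 P1: store L0 := 19 → I/M/I/I on L0; bus (none); mem=70
  op16 P2: load  L2 → S/I/O/I on L2; bus (none); mem=79
  op17 P0: load  L1 → S/I/S/O on L1; bus (none); mem=40
  op18 P3: load  L0 → I/O/I/S on L0; bus BusRd; mem=70
  op19 P3: store L2 := 10 → I/I/I/M on L2; bus BusRdX Flush; mem=31
  op20 P2: load  L0 → I/O/S/S on L0; bus BusRd; mem=70
  op21 P0: load  L1 → S/I/S/O on L1; bus (none); mem=40

memory[L0] = 70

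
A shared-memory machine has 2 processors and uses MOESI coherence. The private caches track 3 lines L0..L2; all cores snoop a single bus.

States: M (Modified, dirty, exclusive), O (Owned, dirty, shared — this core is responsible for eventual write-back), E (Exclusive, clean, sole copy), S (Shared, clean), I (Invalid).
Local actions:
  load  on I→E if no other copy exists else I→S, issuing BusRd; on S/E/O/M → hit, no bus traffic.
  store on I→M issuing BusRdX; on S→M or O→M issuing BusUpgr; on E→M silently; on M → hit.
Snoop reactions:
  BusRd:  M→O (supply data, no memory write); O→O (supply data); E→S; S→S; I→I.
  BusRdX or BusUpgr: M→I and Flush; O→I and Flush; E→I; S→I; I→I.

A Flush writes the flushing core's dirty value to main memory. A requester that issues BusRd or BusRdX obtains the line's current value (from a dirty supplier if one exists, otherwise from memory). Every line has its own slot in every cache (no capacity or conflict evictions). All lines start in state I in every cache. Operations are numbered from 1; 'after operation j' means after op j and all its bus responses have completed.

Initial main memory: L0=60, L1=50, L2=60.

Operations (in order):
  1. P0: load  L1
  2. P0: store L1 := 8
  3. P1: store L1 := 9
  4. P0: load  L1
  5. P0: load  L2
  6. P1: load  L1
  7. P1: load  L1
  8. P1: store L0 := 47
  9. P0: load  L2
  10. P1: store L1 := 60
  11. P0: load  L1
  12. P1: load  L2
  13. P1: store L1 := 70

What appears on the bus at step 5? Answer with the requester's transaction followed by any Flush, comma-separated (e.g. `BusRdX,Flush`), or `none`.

  op1 P0: load  L1 → E/I on L1; bus BusRd; mem=50
  op2 P0: store L1 := 8 → M/I on L1; bus (none); mem=50
  op3 P1: store L1 := 9 → I/M on L1; bus BusRdX Flush; mem=8
  op4 P0: load  L1 → S/O on L1; bus BusRd; mem=8
  op5 P0: load  L2 → E/I on L2; bus BusRd; mem=60
  op6 P1: load  L1 → S/O on L1; bus (none); mem=8
  op7 P1: load  L1 → S/O on L1; bus (none); mem=8
  op8 P1: store L0 := 47 → I/M on L0; bus BusRdX; mem=60
  op9 P0: load  L2 → E/I on L2; bus (none); mem=60
  op10 P1: store L1 := 60 → I/M on L1; bus BusUpgr; mem=8
  op11 P0: load  L1 → S/O on L1; bus BusRd; mem=8
  op12 P1: load  L2 → S/S on L2; bus BusRd; mem=60
  op13 P1: store L1 := 70 → I/M on L1; bus BusUpgr; mem=8

bus = BusRd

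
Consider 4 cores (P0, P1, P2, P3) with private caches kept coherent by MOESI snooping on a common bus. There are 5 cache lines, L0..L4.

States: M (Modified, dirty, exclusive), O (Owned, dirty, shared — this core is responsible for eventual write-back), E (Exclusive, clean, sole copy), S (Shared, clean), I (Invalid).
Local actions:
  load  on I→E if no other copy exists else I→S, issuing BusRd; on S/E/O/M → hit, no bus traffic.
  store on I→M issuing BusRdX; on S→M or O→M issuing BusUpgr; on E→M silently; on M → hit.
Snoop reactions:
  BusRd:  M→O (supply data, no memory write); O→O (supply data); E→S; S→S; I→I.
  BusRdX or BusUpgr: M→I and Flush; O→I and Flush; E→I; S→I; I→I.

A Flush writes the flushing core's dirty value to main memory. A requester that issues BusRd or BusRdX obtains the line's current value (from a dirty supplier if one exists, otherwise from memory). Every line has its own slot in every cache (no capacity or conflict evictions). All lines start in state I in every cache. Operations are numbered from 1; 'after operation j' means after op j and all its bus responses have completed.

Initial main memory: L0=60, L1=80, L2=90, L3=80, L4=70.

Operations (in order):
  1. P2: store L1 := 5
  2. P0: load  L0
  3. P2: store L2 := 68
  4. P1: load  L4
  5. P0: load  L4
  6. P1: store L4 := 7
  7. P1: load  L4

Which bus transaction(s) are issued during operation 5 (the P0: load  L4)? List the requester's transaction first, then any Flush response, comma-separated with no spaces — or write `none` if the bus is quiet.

bus = BusRd

[1] P2: store L1 := 5 | P0:I, P1:I, P2:M(5), P3:I | bus: BusRdX
[2] P0: load  L0 | P0:E(60), P1:I, P2:I, P3:I | bus: BusRd
[3] P2: store L2 := 68 | P0:I, P1:I, P2:M(68), P3:I | bus: BusRdX
[4] P1: load  L4 | P0:I, P1:E(70), P2:I, P3:I | bus: BusRd
[5] P0: load  L4 | P0:S(70), P1:S(70), P2:I, P3:I | bus: BusRd
[6] P1: store L4 := 7 | P0:I, P1:M(7), P2:I, P3:I | bus: BusUpgr
[7] P1: load  L4 | P0:I, P1:M(7), P2:I, P3:I | bus: none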